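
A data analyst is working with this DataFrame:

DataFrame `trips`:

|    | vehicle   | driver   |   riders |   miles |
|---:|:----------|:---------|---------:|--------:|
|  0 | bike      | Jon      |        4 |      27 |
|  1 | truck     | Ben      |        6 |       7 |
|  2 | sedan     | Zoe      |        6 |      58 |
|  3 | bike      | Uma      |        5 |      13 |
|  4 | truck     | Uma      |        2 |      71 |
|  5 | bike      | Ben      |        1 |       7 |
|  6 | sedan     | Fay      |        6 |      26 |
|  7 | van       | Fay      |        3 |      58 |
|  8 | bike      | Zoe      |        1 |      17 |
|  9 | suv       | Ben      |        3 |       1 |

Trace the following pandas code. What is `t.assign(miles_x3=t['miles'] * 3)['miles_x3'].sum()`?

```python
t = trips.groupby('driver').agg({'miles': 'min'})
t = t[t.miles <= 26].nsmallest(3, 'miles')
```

93

group by driver, min of miles:
        miles
driver       
Ben         1
Fay        26
Jon        27
Uma        13
Zoe        17
filter rows where miles <= 26:
        miles
driver       
Ben         1
Fay        26
Uma        13
Zoe        17
take 3 rows with smallest miles:
        miles
driver       
Ben         1
Uma        13
Zoe        17
add column miles_x3 = t['miles'] * 3:
        miles  miles_x3
driver                 
Ben         1         3
Uma        13        39
Zoe        17        51
Finally, sum of column 'miles_x3' = 93.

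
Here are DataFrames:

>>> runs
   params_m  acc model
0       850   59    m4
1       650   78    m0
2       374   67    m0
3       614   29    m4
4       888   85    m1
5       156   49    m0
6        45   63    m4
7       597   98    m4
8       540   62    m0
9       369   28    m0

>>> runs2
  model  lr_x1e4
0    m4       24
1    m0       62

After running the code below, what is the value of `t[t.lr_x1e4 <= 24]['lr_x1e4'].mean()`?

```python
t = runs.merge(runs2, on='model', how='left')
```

24.0

merge on 'model' (how='left') → 10 rows:
   params_m  acc model  lr_x1e4
0       850   59    m4     24.0
1       650   78    m0     62.0
2       374   67    m0     62.0
3       614   29    m4     24.0
4       888   85    m1      NaN
5       156   49    m0     62.0
6        45   63    m4     24.0
7       597   98    m4     24.0
8       540   62    m0     62.0
9       369   28    m0     62.0
filter rows where lr_x1e4 <= 24:
   params_m  acc model  lr_x1e4
0       850   59    m4     24.0
3       614   29    m4     24.0
6        45   63    m4     24.0
7       597   98    m4     24.0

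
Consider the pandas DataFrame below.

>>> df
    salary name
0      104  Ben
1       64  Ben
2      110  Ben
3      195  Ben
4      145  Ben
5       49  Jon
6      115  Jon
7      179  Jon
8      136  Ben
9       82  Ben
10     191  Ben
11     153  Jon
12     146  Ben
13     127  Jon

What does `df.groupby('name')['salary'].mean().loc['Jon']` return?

group by name, mean of salary:
name
Ben    130.333333
Jon    124.600000
Name: salary, dtype: float64
Finally, value at index 'Jon' = 124.6.

124.6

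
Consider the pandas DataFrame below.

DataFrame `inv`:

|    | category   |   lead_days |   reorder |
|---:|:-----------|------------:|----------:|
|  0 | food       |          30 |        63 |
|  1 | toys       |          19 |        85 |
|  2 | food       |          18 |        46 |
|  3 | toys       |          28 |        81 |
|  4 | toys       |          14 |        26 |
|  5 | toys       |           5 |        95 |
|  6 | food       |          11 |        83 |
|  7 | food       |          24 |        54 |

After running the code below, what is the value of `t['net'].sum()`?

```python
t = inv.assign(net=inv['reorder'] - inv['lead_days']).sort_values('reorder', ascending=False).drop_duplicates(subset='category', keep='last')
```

40

add column net = inv['reorder'] - inv['lead_days']:
  category  lead_days  reorder  net
0     food         30       63   33
1     toys         19       85   66
2     food         18       46   28
3     toys         28       81   53
4     toys         14       26   12
5     toys          5       95   90
6     food         11       83   72
7     food         24       54   30
sort by reorder descending:
  category  lead_days  reorder  net
5     toys          5       95   90
1     toys         19       85   66
6     food         11       83   72
3     toys         28       81   53
0     food         30       63   33
7     food         24       54   30
2     food         18       46   28
4     toys         14       26   12
drop duplicate category (keep=last):
  category  lead_days  reorder  net
2     food         18       46   28
4     toys         14       26   12
Finally, sum of column 'net' = 40.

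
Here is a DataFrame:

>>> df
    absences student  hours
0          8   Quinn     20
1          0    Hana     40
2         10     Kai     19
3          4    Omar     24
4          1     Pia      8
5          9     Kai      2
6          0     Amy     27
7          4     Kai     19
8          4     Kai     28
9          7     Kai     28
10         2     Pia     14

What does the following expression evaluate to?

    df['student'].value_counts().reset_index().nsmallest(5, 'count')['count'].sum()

6

value_counts of student:
student
Kai      5
Pia      2
Quinn    1
Hana     1
Omar     1
Amy      1
Name: count, dtype: int64
reset_index():
  student  count
0     Kai      5
1     Pia      2
2   Quinn      1
3    Hana      1
4    Omar      1
5     Amy      1
take 5 rows with smallest count:
  student  count
2   Quinn      1
3    Hana      1
4    Omar      1
5     Amy      1
1     Pia      2
sum of column 'count' → 6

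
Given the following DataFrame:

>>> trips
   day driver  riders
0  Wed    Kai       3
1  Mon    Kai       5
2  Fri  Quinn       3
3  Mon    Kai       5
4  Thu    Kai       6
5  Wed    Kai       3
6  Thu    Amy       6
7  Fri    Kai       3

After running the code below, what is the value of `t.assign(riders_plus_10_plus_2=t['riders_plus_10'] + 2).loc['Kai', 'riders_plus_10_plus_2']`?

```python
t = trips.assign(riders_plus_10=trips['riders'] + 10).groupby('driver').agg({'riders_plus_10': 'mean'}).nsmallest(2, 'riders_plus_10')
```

16.1666666667

add column riders_plus_10 = trips['riders'] + 10:
   day driver  riders  riders_plus_10
0  Wed    Kai       3              13
1  Mon    Kai       5              15
2  Fri  Quinn       3              13
3  Mon    Kai       5              15
4  Thu    Kai       6              16
5  Wed    Kai       3              13
6  Thu    Amy       6              16
7  Fri    Kai       3              13
group by driver, mean of riders_plus_10:
        riders_plus_10
driver                
Amy          16.000000
Kai          14.166667
Quinn        13.000000
take 2 rows with smallest riders_plus_10:
        riders_plus_10
driver                
Quinn        13.000000
Kai          14.166667
add column riders_plus_10_plus_2 = t['riders_plus_10'] + 2:
        riders_plus_10  riders_plus_10_plus_2
driver                                       
Quinn        13.000000              15.000000
Kai          14.166667              16.166667
The value at row 'Kai', column 'riders_plus_10_plus_2' is 16.1666666667.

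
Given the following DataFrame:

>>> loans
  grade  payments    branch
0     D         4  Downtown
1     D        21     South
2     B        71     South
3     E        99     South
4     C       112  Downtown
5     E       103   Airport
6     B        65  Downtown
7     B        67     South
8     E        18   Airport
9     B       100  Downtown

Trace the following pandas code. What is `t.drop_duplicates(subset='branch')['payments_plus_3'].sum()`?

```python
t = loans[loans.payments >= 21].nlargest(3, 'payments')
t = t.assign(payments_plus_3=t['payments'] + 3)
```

221

filter rows where payments >= 21:
  grade  payments    branch
1     D        21     South
2     B        71     South
3     E        99     South
4     C       112  Downtown
5     E       103   Airport
6     B        65  Downtown
7     B        67     South
9     B       100  Downtown
take 3 rows with largest payments:
  grade  payments    branch
4     C       112  Downtown
5     E       103   Airport
9     B       100  Downtown
add column payments_plus_3 = t['payments'] + 3:
  grade  payments    branch  payments_plus_3
4     C       112  Downtown              115
5     E       103   Airport              106
9     B       100  Downtown              103
drop duplicate branch (keep=first):
  grade  payments    branch  payments_plus_3
4     C       112  Downtown              115
5     E       103   Airport              106
Then the sum of column 'payments_plus_3': 221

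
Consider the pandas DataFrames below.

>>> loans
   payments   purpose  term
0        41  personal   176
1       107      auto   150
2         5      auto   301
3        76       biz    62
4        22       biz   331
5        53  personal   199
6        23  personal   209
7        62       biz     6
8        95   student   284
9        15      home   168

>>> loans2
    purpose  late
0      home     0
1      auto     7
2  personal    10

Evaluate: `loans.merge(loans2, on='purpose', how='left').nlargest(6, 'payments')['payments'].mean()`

72.3333333333

merge on 'purpose' (how='left') → 10 rows:
   payments   purpose  term  late
0        41  personal   176  10.0
1       107      auto   150   7.0
2         5      auto   301   7.0
3        76       biz    62   NaN
4        22       biz   331   NaN
5        53  personal   199  10.0
6        23  personal   209  10.0
7        62       biz     6   NaN
8        95   student   284   NaN
9        15      home   168   0.0
take 6 rows with largest payments:
   payments   purpose  term  late
1       107      auto   150   7.0
8        95   student   284   NaN
3        76       biz    62   NaN
7        62       biz     6   NaN
5        53  personal   199  10.0
0        41  personal   176  10.0
Reading off the mean of column 'payments', we get 72.3333333333.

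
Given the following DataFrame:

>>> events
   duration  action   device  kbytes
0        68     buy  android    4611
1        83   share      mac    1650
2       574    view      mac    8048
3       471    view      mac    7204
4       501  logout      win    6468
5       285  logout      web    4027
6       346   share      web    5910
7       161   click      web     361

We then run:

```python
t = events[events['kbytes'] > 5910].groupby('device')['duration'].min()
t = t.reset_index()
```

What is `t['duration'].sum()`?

972

filter rows where kbytes > 5910:
   duration  action device  kbytes
2       574    view    mac    8048
3       471    view    mac    7204
4       501  logout    win    6468
group by device, min of duration:
device
mac    471
win    501
Name: duration, dtype: int64
reset_index():
  device  duration
0    mac       471
1    win       501
Hence 972.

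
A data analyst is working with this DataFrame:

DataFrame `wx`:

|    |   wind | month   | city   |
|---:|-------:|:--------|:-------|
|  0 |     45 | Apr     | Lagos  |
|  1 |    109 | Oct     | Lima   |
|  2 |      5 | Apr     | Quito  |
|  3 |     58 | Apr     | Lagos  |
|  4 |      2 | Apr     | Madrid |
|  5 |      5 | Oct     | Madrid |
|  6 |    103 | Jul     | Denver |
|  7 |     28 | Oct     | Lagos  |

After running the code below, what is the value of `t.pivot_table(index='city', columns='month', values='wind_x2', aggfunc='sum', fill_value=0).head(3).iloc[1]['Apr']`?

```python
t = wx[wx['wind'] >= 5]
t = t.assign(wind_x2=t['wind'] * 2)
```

filter rows where wind >= 5:
   wind month    city
0    45   Apr   Lagos
1   109   Oct    Lima
2     5   Apr   Quito
3    58   Apr   Lagos
5     5   Oct  Madrid
6   103   Jul  Denver
7    28   Oct   Lagos
add column wind_x2 = t['wind'] * 2:
   wind month    city  wind_x2
0    45   Apr   Lagos       90
1   109   Oct    Lima      218
2     5   Apr   Quito       10
3    58   Apr   Lagos      116
5     5   Oct  Madrid       10
6   103   Jul  Denver      206
7    28   Oct   Lagos       56
pivot: rows=city, cols=month, sum(wind_x2):
month   Apr  Jul  Oct
city                 
Denver    0  206    0
Lagos   206    0   56
Lima      0    0  218
Madrid    0    0   10
Quito    10    0    0
take first 3 rows:
month   Apr  Jul  Oct
city                 
Denver    0  206    0
Lagos   206    0   56
Lima      0    0  218
The value at position 1, column 'Apr' is 206.

206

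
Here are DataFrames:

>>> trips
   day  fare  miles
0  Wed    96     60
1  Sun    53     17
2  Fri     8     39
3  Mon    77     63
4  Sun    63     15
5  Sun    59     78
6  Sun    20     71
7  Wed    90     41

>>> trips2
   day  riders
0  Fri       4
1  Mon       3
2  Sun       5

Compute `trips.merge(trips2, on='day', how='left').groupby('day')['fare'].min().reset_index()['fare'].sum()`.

merge on 'day' (how='left') → 8 rows:
   day  fare  miles  riders
0  Wed    96     60     NaN
1  Sun    53     17     5.0
2  Fri     8     39     4.0
3  Mon    77     63     3.0
4  Sun    63     15     5.0
5  Sun    59     78     5.0
6  Sun    20     71     5.0
7  Wed    90     41     NaN
group by day, min of fare:
day
Fri     8
Mon    77
Sun    20
Wed    90
Name: fare, dtype: int64
reset_index():
   day  fare
0  Fri     8
1  Mon    77
2  Sun    20
3  Wed    90
Hence 195.

195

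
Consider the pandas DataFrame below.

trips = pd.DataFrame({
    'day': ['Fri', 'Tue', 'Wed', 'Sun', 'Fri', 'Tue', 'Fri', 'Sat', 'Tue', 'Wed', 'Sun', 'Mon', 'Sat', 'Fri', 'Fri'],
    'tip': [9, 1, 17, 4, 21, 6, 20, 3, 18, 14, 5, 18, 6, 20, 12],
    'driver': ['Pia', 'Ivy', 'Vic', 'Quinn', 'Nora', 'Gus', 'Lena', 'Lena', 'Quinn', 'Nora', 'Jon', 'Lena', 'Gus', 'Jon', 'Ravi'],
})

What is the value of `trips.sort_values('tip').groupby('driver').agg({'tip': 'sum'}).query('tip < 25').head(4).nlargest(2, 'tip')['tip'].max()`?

22

sort by tip:
    day  tip driver
1   Tue    1    Ivy
7   Sat    3   Lena
3   Sun    4  Quinn
10  Sun    5    Jon
5   Tue    6    Gus
12  Sat    6    Gus
0   Fri    9    Pia
14  Fri   12   Ravi
9   Wed   14   Nora
2   Wed   17    Vic
8   Tue   18  Quinn
11  Mon   18   Lena
6   Fri   20   Lena
13  Fri   20    Jon
4   Fri   21   Nora
group by driver, sum of tip:
        tip
driver     
Gus      12
Ivy       1
Jon      25
Lena     41
Nora     35
Pia       9
Quinn    22
Ravi     12
Vic      17
filter rows where tip < 25:
        tip
driver     
Gus      12
Ivy       1
Pia       9
Quinn    22
Ravi     12
Vic      17
take first 4 rows:
        tip
driver     
Gus      12
Ivy       1
Pia       9
Quinn    22
take 2 rows with largest tip:
        tip
driver     
Quinn    22
Gus      12
max of column 'tip' → 22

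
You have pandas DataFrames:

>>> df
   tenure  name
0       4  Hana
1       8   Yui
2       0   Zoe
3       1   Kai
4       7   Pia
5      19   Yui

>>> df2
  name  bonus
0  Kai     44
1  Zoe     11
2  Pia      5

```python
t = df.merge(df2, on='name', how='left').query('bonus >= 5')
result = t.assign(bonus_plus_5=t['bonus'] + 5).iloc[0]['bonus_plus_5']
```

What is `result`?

16.0

merge on 'name' (how='left') → 6 rows:
   tenure  name  bonus
0       4  Hana    NaN
1       8   Yui    NaN
2       0   Zoe   11.0
3       1   Kai   44.0
4       7   Pia    5.0
5      19   Yui    NaN
filter rows where bonus >= 5:
   tenure name  bonus
2       0  Zoe   11.0
3       1  Kai   44.0
4       7  Pia    5.0
add column bonus_plus_5 = t['bonus'] + 5:
   tenure name  bonus  bonus_plus_5
2       0  Zoe   11.0          16.0
3       1  Kai   44.0          49.0
4       7  Pia    5.0          10.0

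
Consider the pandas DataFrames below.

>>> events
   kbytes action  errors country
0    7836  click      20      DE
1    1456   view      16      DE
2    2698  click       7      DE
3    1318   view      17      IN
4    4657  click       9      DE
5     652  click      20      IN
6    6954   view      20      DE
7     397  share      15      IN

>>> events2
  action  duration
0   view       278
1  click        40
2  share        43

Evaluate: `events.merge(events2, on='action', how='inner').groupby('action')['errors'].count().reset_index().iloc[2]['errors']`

merge on 'action' (how='inner') → 8 rows:
   kbytes action  errors country  duration
0    7836  click      20      DE        40
1    1456   view      16      DE       278
2    2698  click       7      DE        40
3    1318   view      17      IN       278
4    4657  click       9      DE        40
5     652  click      20      IN        40
6    6954   view      20      DE       278
7     397  share      15      IN        43
group by action, count of errors:
action
click    4
share    1
view     3
Name: errors, dtype: int64
reset_index():
  action  errors
0  click       4
1  share       1
2   view       3
Then the value at position 2, column 'errors': 3

3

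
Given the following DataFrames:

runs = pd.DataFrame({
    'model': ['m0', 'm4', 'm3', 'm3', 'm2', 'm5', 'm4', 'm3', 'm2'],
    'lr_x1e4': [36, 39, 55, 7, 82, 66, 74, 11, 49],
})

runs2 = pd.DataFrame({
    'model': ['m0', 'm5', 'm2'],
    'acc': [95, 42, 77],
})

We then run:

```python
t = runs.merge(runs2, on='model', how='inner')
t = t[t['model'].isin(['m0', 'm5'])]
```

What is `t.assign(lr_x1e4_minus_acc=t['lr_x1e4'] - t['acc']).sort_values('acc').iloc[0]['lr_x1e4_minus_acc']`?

merge on 'model' (how='inner') → 4 rows:
  model  lr_x1e4  acc
0    m0       36   95
1    m2       82   77
2    m5       66   42
3    m2       49   77
filter rows where model in ['m0', 'm5']:
  model  lr_x1e4  acc
0    m0       36   95
2    m5       66   42
add column lr_x1e4_minus_acc = t['lr_x1e4'] - t['acc']:
  model  lr_x1e4  acc  lr_x1e4_minus_acc
0    m0       36   95                -59
2    m5       66   42                 24
sort by acc:
  model  lr_x1e4  acc  lr_x1e4_minus_acc
2    m5       66   42                 24
0    m0       36   95                -59
Hence 24.

24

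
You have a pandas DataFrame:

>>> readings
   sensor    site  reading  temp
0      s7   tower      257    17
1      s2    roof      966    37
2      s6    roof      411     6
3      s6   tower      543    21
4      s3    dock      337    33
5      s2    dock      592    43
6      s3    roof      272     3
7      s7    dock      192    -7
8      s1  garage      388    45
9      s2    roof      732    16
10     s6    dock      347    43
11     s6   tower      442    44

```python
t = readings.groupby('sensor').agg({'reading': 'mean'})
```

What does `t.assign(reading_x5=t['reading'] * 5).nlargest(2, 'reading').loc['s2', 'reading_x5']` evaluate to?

group by sensor, mean of reading:
           reading
sensor            
s1      388.000000
s2      763.333333
s3      304.500000
s6      435.750000
s7      224.500000
add column reading_x5 = t['reading'] * 5:
           reading   reading_x5
sensor                         
s1      388.000000  1940.000000
s2      763.333333  3816.666667
s3      304.500000  1522.500000
s6      435.750000  2178.750000
s7      224.500000  1122.500000
take 2 rows with largest reading:
           reading   reading_x5
sensor                         
s2      763.333333  3816.666667
s6      435.750000  2178.750000
So loc['s2', 'reading_x5'] = 3816.66666667.

3816.66666667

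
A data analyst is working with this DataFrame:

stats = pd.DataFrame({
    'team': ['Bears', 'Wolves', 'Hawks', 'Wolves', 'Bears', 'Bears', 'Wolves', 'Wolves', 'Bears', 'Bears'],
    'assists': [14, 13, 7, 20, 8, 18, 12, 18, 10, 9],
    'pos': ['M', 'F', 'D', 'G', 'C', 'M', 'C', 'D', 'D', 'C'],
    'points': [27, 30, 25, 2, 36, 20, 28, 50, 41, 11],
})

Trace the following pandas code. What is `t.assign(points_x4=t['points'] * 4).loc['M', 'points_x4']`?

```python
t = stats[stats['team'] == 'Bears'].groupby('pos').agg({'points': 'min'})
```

filter rows where team == 'Bears':
    team  assists pos  points
0  Bears       14   M      27
4  Bears        8   C      36
5  Bears       18   M      20
8  Bears       10   D      41
9  Bears        9   C      11
group by pos, min of points:
     points
pos        
C        11
D        41
M        20
add column points_x4 = t['points'] * 4:
     points  points_x4
pos                   
C        11         44
D        41        164
M        20         80

80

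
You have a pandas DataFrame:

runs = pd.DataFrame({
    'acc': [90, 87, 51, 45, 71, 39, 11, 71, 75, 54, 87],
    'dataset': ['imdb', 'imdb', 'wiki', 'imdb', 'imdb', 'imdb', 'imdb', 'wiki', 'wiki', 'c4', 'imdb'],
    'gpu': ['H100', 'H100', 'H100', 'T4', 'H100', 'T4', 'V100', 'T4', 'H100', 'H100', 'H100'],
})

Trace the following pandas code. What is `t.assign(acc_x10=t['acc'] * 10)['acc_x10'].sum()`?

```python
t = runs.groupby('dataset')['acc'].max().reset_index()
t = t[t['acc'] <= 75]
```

1290

group by dataset, max of acc:
dataset
c4      54
imdb    90
wiki    75
Name: acc, dtype: int64
reset_index():
  dataset  acc
0      c4   54
1    imdb   90
2    wiki   75
filter rows where acc <= 75:
  dataset  acc
0      c4   54
2    wiki   75
add column acc_x10 = t['acc'] * 10:
  dataset  acc  acc_x10
0      c4   54      540
2    wiki   75      750
The sum of column 'acc_x10' is 1290.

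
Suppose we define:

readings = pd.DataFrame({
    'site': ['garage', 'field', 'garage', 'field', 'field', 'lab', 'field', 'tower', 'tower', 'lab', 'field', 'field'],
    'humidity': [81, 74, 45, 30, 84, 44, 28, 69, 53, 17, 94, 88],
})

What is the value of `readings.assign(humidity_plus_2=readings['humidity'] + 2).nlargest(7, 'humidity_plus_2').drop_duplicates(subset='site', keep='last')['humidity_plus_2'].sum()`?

214

add column humidity_plus_2 = readings['humidity'] + 2:
      site  humidity  humidity_plus_2
0   garage        81               83
1    field        74               76
2   garage        45               47
3    field        30               32
4    field        84               86
5      lab        44               46
6    field        28               30
7    tower        69               71
8    tower        53               55
9      lab        17               19
10   field        94               96
11   field        88               90
take 7 rows with largest humidity_plus_2:
      site  humidity  humidity_plus_2
10   field        94               96
11   field        88               90
4    field        84               86
0   garage        81               83
1    field        74               76
7    tower        69               71
8    tower        53               55
drop duplicate site (keep=last):
     site  humidity  humidity_plus_2
0  garage        81               83
1   field        74               76
8   tower        53               55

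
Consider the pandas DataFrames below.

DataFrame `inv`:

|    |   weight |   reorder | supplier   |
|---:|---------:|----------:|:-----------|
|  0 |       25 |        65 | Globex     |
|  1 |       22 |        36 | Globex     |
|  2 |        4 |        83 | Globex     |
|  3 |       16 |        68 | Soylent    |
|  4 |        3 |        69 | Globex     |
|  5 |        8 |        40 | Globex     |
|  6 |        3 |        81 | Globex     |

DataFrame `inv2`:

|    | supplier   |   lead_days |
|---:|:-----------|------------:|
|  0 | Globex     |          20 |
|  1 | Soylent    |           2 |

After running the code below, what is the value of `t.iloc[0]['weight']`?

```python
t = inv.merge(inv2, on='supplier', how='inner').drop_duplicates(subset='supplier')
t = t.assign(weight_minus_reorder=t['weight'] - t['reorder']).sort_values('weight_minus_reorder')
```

16

merge on 'supplier' (how='inner') → 7 rows:
   weight  reorder supplier  lead_days
0      25       65   Globex         20
1      22       36   Globex         20
2       4       83   Globex         20
3      16       68  Soylent          2
4       3       69   Globex         20
5       8       40   Globex         20
6       3       81   Globex         20
drop duplicate supplier (keep=first):
   weight  reorder supplier  lead_days
0      25       65   Globex         20
3      16       68  Soylent          2
add column weight_minus_reorder = t['weight'] - t['reorder']:
   weight  reorder supplier  lead_days  weight_minus_reorder
0      25       65   Globex         20                   -40
3      16       68  Soylent          2                   -52
sort by weight_minus_reorder:
   weight  reorder supplier  lead_days  weight_minus_reorder
3      16       68  Soylent          2                   -52
0      25       65   Globex         20                   -40
Finally, value at position 0, column 'weight' = 16.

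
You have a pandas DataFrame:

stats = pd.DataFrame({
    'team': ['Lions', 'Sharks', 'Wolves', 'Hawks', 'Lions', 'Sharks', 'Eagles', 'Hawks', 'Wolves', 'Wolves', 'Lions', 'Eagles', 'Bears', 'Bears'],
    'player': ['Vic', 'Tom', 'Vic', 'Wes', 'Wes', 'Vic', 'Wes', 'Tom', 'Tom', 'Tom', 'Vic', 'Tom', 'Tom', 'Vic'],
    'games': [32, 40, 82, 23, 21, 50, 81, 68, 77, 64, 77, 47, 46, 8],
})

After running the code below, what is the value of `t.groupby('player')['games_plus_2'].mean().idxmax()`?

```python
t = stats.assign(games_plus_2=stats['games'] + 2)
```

add column games_plus_2 = stats['games'] + 2:
      team player  games  games_plus_2
0    Lions    Vic     32            34
1   Sharks    Tom     40            42
2   Wolves    Vic     82            84
3    Hawks    Wes     23            25
4    Lions    Wes     21            23
5   Sharks    Vic     50            52
6   Eagles    Wes     81            83
7    Hawks    Tom     68            70
8   Wolves    Tom     77            79
9   Wolves    Tom     64            66
10   Lions    Vic     77            79
11  Eagles    Tom     47            49
12   Bears    Tom     46            48
13   Bears    Vic      8            10
group by player, mean of games_plus_2:
player
Tom    59.000000
Vic    51.800000
Wes    43.666667
Name: games_plus_2, dtype: float64

Tom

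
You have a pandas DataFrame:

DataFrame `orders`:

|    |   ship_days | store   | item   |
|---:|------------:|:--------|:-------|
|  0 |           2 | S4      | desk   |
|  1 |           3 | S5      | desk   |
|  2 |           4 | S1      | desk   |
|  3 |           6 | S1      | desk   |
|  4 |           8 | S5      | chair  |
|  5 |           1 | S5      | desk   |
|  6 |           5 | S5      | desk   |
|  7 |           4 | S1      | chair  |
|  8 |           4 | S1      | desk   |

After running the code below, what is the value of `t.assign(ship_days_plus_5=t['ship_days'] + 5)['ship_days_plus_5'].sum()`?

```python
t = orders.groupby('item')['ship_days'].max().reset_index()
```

group by item, max of ship_days:
item
chair    8
desk     6
Name: ship_days, dtype: int64
reset_index():
    item  ship_days
0  chair          8
1   desk          6
add column ship_days_plus_5 = t['ship_days'] + 5:
    item  ship_days  ship_days_plus_5
0  chair          8                13
1   desk          6                11
The sum of column 'ship_days_plus_5' is 24.

24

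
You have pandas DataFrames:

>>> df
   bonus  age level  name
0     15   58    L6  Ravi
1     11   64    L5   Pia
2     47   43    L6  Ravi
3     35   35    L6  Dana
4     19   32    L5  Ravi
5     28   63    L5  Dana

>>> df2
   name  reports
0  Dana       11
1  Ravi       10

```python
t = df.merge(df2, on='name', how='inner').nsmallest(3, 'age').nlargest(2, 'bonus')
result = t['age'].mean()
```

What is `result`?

merge on 'name' (how='inner') → 5 rows:
   bonus  age level  name  reports
0     15   58    L6  Ravi       10
1     47   43    L6  Ravi       10
2     35   35    L6  Dana       11
3     19   32    L5  Ravi       10
4     28   63    L5  Dana       11
take 3 rows with smallest age:
   bonus  age level  name  reports
3     19   32    L5  Ravi       10
2     35   35    L6  Dana       11
1     47   43    L6  Ravi       10
take 2 rows with largest bonus:
   bonus  age level  name  reports
1     47   43    L6  Ravi       10
2     35   35    L6  Dana       11
Then the mean of column 'age': 39.0

39.0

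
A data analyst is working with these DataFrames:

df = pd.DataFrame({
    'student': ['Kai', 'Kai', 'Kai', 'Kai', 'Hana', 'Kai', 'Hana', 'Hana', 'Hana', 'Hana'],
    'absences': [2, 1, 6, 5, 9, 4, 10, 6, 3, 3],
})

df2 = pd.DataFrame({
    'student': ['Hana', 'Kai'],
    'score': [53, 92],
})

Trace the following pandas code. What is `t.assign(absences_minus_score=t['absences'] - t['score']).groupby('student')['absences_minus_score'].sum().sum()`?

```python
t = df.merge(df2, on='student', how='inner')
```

-676

merge on 'student' (how='inner') → 10 rows:
  student  absences  score
0     Kai         2     92
1     Kai         1     92
2     Kai         6     92
3     Kai         5     92
4    Hana         9     53
5     Kai         4     92
6    Hana        10     53
7    Hana         6     53
8    Hana         3     53
9    Hana         3     53
add column absences_minus_score = t['absences'] - t['score']:
  student  absences  score  absences_minus_score
0     Kai         2     92                   -90
1     Kai         1     92                   -91
2     Kai         6     92                   -86
3     Kai         5     92                   -87
4    Hana         9     53                   -44
5     Kai         4     92                   -88
6    Hana        10     53                   -43
7    Hana         6     53                   -47
8    Hana         3     53                   -50
9    Hana         3     53                   -50
group by student, sum of absences_minus_score:
student
Hana   -234
Kai    -442
Name: absences_minus_score, dtype: int64
Taking the sum of the resulting series gives -676.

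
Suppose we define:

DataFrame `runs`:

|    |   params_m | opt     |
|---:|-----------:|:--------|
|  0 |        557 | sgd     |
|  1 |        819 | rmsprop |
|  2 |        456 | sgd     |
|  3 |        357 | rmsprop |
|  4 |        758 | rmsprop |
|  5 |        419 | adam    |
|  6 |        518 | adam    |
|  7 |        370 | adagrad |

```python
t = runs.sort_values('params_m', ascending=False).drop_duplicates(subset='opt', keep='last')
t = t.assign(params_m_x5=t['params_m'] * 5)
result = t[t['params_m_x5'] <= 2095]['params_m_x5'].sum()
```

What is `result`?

5730

sort by params_m descending:
   params_m      opt
1       819  rmsprop
4       758  rmsprop
0       557      sgd
6       518     adam
2       456      sgd
5       419     adam
7       370  adagrad
3       357  rmsprop
drop duplicate opt (keep=last):
   params_m      opt
2       456      sgd
5       419     adam
7       370  adagrad
3       357  rmsprop
add column params_m_x5 = t['params_m'] * 5:
   params_m      opt  params_m_x5
2       456      sgd         2280
5       419     adam         2095
7       370  adagrad         1850
3       357  rmsprop         1785
filter rows where params_m_x5 <= 2095:
   params_m      opt  params_m_x5
5       419     adam         2095
7       370  adagrad         1850
3       357  rmsprop         1785
The sum of column 'params_m_x5' is 5730.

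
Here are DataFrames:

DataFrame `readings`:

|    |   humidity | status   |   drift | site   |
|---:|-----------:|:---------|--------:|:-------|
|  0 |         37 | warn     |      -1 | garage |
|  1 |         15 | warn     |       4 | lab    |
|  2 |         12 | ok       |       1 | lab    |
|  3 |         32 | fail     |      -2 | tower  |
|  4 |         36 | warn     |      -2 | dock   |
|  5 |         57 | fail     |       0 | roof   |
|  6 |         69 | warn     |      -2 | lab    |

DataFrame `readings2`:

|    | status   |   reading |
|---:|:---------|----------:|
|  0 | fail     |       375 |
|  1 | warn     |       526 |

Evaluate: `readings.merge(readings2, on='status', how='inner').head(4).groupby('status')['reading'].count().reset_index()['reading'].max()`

merge on 'status' (how='inner') → 6 rows:
   humidity status  drift    site  reading
0        37   warn     -1  garage      526
1        15   warn      4     lab      526
2        32   fail     -2   tower      375
3        36   warn     -2    dock      526
4        57   fail      0    roof      375
5        69   warn     -2     lab      526
take first 4 rows:
   humidity status  drift    site  reading
0        37   warn     -1  garage      526
1        15   warn      4     lab      526
2        32   fail     -2   tower      375
3        36   warn     -2    dock      526
group by status, count of reading:
status
fail    1
warn    3
Name: reading, dtype: int64
reset_index():
  status  reading
0   fail        1
1   warn        3
The max of column 'reading' is 3.

3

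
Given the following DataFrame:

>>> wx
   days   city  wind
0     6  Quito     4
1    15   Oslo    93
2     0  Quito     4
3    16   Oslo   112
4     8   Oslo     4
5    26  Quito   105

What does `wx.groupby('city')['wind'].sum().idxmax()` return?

group by city, sum of wind:
city
Oslo     209
Quito    113
Name: wind, dtype: int64
So idxmax() = Oslo.

Oslo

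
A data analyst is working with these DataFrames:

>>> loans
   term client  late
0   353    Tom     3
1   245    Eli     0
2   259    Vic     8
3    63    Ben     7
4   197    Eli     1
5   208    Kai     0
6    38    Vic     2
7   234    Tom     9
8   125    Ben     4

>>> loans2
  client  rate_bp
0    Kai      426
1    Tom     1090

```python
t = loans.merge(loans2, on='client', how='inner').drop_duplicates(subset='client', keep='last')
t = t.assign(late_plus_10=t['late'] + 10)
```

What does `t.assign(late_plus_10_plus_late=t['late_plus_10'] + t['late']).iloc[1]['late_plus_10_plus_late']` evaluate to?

28

merge on 'client' (how='inner') → 3 rows:
   term client  late  rate_bp
0   353    Tom     3     1090
1   208    Kai     0      426
2   234    Tom     9     1090
drop duplicate client (keep=last):
   term client  late  rate_bp
1   208    Kai     0      426
2   234    Tom     9     1090
add column late_plus_10 = t['late'] + 10:
   term client  late  rate_bp  late_plus_10
1   208    Kai     0      426            10
2   234    Tom     9     1090            19
add column late_plus_10_plus_late = t['late_plus_10'] + t['late']:
   term client  late  rate_bp  late_plus_10  late_plus_10_plus_late
1   208    Kai     0      426            10                      10
2   234    Tom     9     1090            19                      28
Taking the value at position 1, column 'late_plus_10_plus_late' gives 28.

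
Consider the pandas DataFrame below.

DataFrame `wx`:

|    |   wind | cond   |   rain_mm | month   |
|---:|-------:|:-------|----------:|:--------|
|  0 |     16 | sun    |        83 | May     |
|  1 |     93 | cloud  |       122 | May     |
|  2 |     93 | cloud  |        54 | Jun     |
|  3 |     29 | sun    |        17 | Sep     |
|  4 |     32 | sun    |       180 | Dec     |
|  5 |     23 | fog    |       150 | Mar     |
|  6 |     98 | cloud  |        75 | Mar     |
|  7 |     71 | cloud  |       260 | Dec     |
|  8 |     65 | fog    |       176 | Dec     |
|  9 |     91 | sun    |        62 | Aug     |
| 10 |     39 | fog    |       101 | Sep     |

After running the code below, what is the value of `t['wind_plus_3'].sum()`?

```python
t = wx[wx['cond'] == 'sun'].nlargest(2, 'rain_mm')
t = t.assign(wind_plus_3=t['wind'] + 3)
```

filter rows where cond == 'sun':
   wind cond  rain_mm month
0    16  sun       83   May
3    29  sun       17   Sep
4    32  sun      180   Dec
9    91  sun       62   Aug
take 2 rows with largest rain_mm:
   wind cond  rain_mm month
4    32  sun      180   Dec
0    16  sun       83   May
add column wind_plus_3 = t['wind'] + 3:
   wind cond  rain_mm month  wind_plus_3
4    32  sun      180   Dec           35
0    16  sun       83   May           19

54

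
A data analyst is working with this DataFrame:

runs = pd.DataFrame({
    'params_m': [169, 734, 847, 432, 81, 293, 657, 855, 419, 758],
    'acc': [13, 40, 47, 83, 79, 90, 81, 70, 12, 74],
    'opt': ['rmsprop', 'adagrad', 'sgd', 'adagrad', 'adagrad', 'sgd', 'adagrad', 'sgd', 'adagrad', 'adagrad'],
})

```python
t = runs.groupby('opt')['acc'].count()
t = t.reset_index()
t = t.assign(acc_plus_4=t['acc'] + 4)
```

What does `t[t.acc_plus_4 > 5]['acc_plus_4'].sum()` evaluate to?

17

group by opt, count of acc:
opt
adagrad    6
rmsprop    1
sgd        3
Name: acc, dtype: int64
reset_index():
       opt  acc
0  adagrad    6
1  rmsprop    1
2      sgd    3
add column acc_plus_4 = t['acc'] + 4:
       opt  acc  acc_plus_4
0  adagrad    6          10
1  rmsprop    1           5
2      sgd    3           7
filter rows where acc_plus_4 > 5:
       opt  acc  acc_plus_4
0  adagrad    6          10
2      sgd    3           7
Reading off the sum of column 'acc_plus_4', we get 17.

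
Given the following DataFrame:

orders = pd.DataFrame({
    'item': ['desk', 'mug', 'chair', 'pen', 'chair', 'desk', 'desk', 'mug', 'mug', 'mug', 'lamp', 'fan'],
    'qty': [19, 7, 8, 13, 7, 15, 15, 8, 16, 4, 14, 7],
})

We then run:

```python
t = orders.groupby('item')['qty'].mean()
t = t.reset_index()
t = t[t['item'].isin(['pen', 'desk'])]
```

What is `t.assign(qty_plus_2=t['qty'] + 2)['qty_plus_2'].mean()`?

16.6666666667

group by item, mean of qty:
item
chair     7.500000
desk     16.333333
fan       7.000000
lamp     14.000000
mug       8.750000
pen      13.000000
Name: qty, dtype: float64
reset_index():
    item        qty
0  chair   7.500000
1   desk  16.333333
2    fan   7.000000
3   lamp  14.000000
4    mug   8.750000
5    pen  13.000000
filter rows where item in ['pen', 'desk']:
   item        qty
1  desk  16.333333
5   pen  13.000000
add column qty_plus_2 = t['qty'] + 2:
   item        qty  qty_plus_2
1  desk  16.333333   18.333333
5   pen  13.000000   15.000000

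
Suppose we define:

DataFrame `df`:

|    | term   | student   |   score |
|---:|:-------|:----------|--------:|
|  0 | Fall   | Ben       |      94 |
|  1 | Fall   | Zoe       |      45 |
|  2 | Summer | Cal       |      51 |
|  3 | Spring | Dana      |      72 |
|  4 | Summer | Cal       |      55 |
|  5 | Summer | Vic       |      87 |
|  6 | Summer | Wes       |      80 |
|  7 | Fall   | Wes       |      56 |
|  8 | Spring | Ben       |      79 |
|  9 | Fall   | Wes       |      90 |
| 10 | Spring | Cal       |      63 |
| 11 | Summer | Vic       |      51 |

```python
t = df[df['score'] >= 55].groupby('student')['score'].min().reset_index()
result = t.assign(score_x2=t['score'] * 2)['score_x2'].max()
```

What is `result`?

174

filter rows where score >= 55:
      term student  score
0     Fall     Ben     94
3   Spring    Dana     72
4   Summer     Cal     55
5   Summer     Vic     87
6   Summer     Wes     80
7     Fall     Wes     56
8   Spring     Ben     79
9     Fall     Wes     90
10  Spring     Cal     63
group by student, min of score:
student
Ben     79
Cal     55
Dana    72
Vic     87
Wes     56
Name: score, dtype: int64
reset_index():
  student  score
0     Ben     79
1     Cal     55
2    Dana     72
3     Vic     87
4     Wes     56
add column score_x2 = t['score'] * 2:
  student  score  score_x2
0     Ben     79       158
1     Cal     55       110
2    Dana     72       144
3     Vic     87       174
4     Wes     56       112
The max of column 'score_x2' is 174.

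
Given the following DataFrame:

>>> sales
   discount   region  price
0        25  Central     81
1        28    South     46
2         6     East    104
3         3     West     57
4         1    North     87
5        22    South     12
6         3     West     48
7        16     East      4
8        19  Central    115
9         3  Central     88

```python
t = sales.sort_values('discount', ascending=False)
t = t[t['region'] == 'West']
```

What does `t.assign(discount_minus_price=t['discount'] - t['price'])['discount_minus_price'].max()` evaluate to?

-45

sort by discount descending:
   discount   region  price
1        28    South     46
0        25  Central     81
5        22    South     12
8        19  Central    115
7        16     East      4
2         6     East    104
3         3     West     57
6         3     West     48
9         3  Central     88
4         1    North     87
filter rows where region == 'West':
   discount region  price
3         3   West     57
6         3   West     48
add column discount_minus_price = t['discount'] - t['price']:
   discount region  price  discount_minus_price
3         3   West     57                   -54
6         3   West     48                   -45
Taking the max of column 'discount_minus_price' gives -45.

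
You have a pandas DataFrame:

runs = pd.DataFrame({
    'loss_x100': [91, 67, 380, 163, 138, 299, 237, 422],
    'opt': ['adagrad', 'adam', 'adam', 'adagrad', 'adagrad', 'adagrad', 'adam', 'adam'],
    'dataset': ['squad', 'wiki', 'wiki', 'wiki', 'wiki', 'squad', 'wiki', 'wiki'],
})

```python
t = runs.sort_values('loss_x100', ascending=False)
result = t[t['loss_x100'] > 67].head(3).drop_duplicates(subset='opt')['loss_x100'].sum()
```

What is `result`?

721

sort by loss_x100 descending:
   loss_x100      opt dataset
7        422     adam    wiki
2        380     adam    wiki
5        299  adagrad   squad
6        237     adam    wiki
3        163  adagrad    wiki
4        138  adagrad    wiki
0         91  adagrad   squad
1         67     adam    wiki
filter rows where loss_x100 > 67:
   loss_x100      opt dataset
7        422     adam    wiki
2        380     adam    wiki
5        299  adagrad   squad
6        237     adam    wiki
3        163  adagrad    wiki
4        138  adagrad    wiki
0         91  adagrad   squad
take first 3 rows:
   loss_x100      opt dataset
7        422     adam    wiki
2        380     adam    wiki
5        299  adagrad   squad
drop duplicate opt (keep=first):
   loss_x100      opt dataset
7        422     adam    wiki
5        299  adagrad   squad
Reading off the sum of column 'loss_x100', we get 721.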